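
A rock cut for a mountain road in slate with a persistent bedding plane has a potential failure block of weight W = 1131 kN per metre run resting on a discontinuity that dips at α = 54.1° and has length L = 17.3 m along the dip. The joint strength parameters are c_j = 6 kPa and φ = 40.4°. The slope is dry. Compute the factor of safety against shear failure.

FS = 0.73

Resolving the block weight along and normal to the plane and applying the Mohr–Coulomb strength on the joint:
N' = W cosα = 1131·cos54.1° = 663.2 kN/m
Driving force T = W sinα = 1131·sin54.1° = 916.2 kN/m
Resisting force R = c_j·L + N'·tanφ = 6·17.3 + 663.2·tan40.4° = 103.8 + 564.4 = 668.2 kN/m
FS = R / T = 668.2 / 916.2 = 0.729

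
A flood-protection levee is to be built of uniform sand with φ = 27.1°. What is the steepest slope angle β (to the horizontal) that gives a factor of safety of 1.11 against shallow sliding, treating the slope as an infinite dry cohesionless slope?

β = 24.8°

For an infinite dry cohesionless slope FS = tanφ/tanβ, so tanβ = tanφ / FS.
tanβ = tan27.1° / 1.11 = 0.5117 / 1.11 = 0.4610
β = arctan(0.4610) = 24.75°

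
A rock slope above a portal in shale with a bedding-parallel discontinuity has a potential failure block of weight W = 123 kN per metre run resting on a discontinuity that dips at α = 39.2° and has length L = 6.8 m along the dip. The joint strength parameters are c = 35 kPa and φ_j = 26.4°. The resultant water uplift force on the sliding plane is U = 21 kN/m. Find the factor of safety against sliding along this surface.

Resolving the block weight along and normal to the plane and applying the Mohr–Coulomb strength on the joint:
N' = W cosα − U = 123·cos39.2° − 21 = 74.3 kN/m
Driving force T = W sinα = 123·sin39.2° = 77.7 kN/m
Resisting force R = c·L + N'·tanφ_j = 35·6.8 + 74.3·tan26.4° = 238.0 + 36.9 = 274.9 kN/m
FS = R / T = 274.9 / 77.7 = 3.536

FS = 3.54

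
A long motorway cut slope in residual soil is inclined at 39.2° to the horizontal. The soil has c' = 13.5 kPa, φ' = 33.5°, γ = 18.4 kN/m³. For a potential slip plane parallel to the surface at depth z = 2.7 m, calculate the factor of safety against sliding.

For an infinite slope with a slip plane parallel to the surface (no pore pressure): FS = [c' + γz cos²β tanφ'] / [γz sinβ cosβ].
γz = 18.4·2.7 = 49.68 kN/m²
Numerator = 13.5 + 49.68·cos²39.2°·tan33.5° = 13.5 + 49.68·0.6005·0.6619 = 33.247 kPa
Denominator = 49.68·sin39.2°·cos39.2° = 49.68·0.6320·0.7749 = 24.333 kPa
FS = 33.247 / 24.333 = 1.366

FS = 1.37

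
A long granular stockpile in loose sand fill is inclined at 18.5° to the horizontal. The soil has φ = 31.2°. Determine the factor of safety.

FS = 1.81

For a dry cohesionless infinite slope the factor of safety is FS = tanφ / tanβ.
FS = tan31.2° / tan18.5° = 0.6056 / 0.3346 = 1.810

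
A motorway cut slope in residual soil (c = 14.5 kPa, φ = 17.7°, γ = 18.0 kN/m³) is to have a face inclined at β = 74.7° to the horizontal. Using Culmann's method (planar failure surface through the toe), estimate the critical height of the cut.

H_c = 6.50 m

Culmann's analysis gives the critical failure plane at α_cr = (β + φ)/2 = (74.7 + 17.7)/2 = 46.2°, and the critical height
H_c = (4c/γ) · sinβ cosφ / [1 − cos(β − φ)]
    = (4·14.5/18.0) · sin74.7°·cos17.7° / [1 − cos(57.0°)]
    = 3.222 · 0.9646·0.9527 / [1 − 0.5446]
    = 3.222 · 0.9189 / 0.4554
    = 6.50 m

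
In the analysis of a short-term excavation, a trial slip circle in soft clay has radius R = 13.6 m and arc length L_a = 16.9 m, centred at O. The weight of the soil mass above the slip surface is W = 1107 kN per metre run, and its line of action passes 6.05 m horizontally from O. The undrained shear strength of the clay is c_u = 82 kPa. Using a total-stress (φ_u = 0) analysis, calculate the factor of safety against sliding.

FS = 2.81

Taking moments about the centre O, the resisting moment is provided by the undrained shear strength acting along the arc:
M_R = c_u·L_a·R = 82·16.90·13.6 = 18846.9 kN·m/m
M_D = W·d = 1107·6.05 = 6697.3 kN·m/m
FS = M_R / M_D = 18846.9 / 6697.3 = 2.814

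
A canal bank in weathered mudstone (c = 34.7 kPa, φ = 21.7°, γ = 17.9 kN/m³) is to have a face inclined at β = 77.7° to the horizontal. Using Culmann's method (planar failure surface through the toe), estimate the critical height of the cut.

Culmann's analysis gives the critical failure plane at α_cr = (β + φ)/2 = (77.7 + 21.7)/2 = 49.7°, and the critical height
H_c = (4c/γ) · sinβ cosφ / [1 − cos(β − φ)]
    = (4·34.7/17.9) · sin77.7°·cos21.7° / [1 − cos(56.0°)]
    = 7.754 · 0.9770·0.9291 / [1 − 0.5592]
    = 7.754 · 0.9078 / 0.4408
    = 15.97 m

H_c = 15.97 m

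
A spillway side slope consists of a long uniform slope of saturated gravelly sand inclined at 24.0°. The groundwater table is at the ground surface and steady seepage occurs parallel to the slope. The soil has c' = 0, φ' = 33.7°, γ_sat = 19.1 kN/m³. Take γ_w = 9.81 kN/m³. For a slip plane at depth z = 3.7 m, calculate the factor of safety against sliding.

FS = 0.73

With seepage parallel to the slope and the water table at the surface, the effective normal stress on the slip plane uses the buoyant unit weight γ' = γ_sat − γ_w while the driving shear stress uses γ_sat:
FS = [c' + γ' z cos²β tanφ'] / [γ_sat z sinβ cosβ]
(For c' = 0 this reduces to FS = (γ'/γ_sat)·tanφ'/tanβ.)
γ' = 19.1 − 9.81 = 9.29 kN/m³
Numerator = 0.0 + 9.29·3.7·cos²24.0°·tan33.7° = 0.0 + 9.29·3.7·0.8346·0.6669 = 19.132 kPa
Denominator = 19.1·3.7·sin24.0°·cos24.0° = 19.1·3.7·0.4067·0.9135 = 26.259 kPa
FS = 19.132 / 26.259 = 0.729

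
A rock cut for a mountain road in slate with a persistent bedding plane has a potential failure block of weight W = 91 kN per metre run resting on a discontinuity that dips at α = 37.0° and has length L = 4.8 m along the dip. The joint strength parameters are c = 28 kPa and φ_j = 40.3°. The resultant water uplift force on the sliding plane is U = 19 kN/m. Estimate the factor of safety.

FS = 3.29

Resolving the block weight along and normal to the plane and applying the Mohr–Coulomb strength on the joint:
N' = W cosα − U = 91·cos37.0° − 19 = 53.7 kN/m
Driving force T = W sinα = 91·sin37.0° = 54.8 kN/m
Resisting force R = c·L + N'·tanφ_j = 28·4.8 + 53.7·tan40.3° = 134.4 + 45.5 = 179.9 kN/m
FS = R / T = 179.9 / 54.8 = 3.285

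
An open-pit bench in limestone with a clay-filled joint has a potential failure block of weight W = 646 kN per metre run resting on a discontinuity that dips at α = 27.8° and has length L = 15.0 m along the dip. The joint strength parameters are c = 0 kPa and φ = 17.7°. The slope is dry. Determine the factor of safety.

FS = 0.61

Resolving the block weight along and normal to the plane and applying the Mohr–Coulomb strength on the joint:
N' = W cosα = 646·cos27.8° = 571.4 kN/m
Driving force T = W sinα = 646·sin27.8° = 301.3 kN/m
Resisting force R = c·L + N'·tanφ = 0·15.0 + 571.4·tan17.7° = 0.0 + 182.4 = 182.4 kN/m
FS = R / T = 182.4 / 301.3 = 0.605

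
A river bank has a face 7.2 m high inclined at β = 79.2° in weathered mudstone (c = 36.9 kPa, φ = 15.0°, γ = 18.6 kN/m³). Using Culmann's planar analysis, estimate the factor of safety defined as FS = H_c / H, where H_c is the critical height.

FS = 1.85

H_c = (4c/γ) · sinβ cosφ / [1 − cos(β − φ)]
    = (4·36.9/18.6) · sin79.2°·cos15.0° / [1 − cos64.2°]
    = 7.935 · 0.9488 / 0.5648 = 13.33 m
FS = H_c / H = 13.33 / 7.2 = 1.852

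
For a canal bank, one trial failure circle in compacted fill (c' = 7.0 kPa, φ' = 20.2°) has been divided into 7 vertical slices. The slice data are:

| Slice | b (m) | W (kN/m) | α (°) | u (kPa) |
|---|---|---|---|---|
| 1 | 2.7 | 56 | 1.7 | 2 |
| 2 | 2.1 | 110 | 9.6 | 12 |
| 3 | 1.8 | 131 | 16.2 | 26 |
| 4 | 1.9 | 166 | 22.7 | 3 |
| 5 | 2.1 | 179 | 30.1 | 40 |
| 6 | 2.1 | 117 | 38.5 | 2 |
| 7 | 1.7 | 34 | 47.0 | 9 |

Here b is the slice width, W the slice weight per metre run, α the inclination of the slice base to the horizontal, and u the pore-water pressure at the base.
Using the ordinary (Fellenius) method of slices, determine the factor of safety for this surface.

FS = 0.97

Ordinary method of slices: FS = Σ[c'·Δl_i + (W_i cosα_i − u_i·Δl_i)·tanφ'] / Σ W_i sinα_i, with Δl_i = b_i / cosα_i.
Slice 1: Δl = 2.7/cos1.7° = 2.701 m; N'_1 = 56·cos1.7° − 2·2.701 = 50.6; c'Δl = 18.91; W sinα = 1.7
Slice 2: Δl = 2.1/cos9.6° = 2.130 m; N'_2 = 110·cos9.6° − 12·2.130 = 82.9; c'Δl = 14.91; W sinα = 18.3
Slice 3: Δl = 1.8/cos16.2° = 1.874 m; N'_3 = 131·cos16.2° − 26·1.874 = 77.1; c'Δl = 13.12; W sinα = 36.5
Slice 4: Δl = 1.9/cos22.7° = 2.060 m; N'_4 = 166·cos22.7° − 3·2.060 = 147.0; c'Δl = 14.42; W sinα = 64.1
Slice 5: Δl = 2.1/cos30.1° = 2.427 m; N'_5 = 179·cos30.1° − 40·2.427 = 57.8; c'Δl = 16.99; W sinα = 89.8
Slice 6: Δl = 2.1/cos38.5° = 2.683 m; N'_6 = 117·cos38.5° − 2·2.683 = 86.2; c'Δl = 18.78; W sinα = 72.8
Slice 7: Δl = 1.7/cos47.0° = 2.493 m; N'_7 = 34·cos47.0° − 9·2.493 = 0.8; c'Δl = 17.45; W sinα = 24.9
Σc'Δl = 114.6 kN/m; ΣN' = 502.2 kN/m; ΣW sinα = 308.1 kN/m
Resisting = 114.6 + 502.2·tan20.2° = 114.6 + 184.8 = 299.4 kN/m
FS = 299.4 / 308.1 = 0.972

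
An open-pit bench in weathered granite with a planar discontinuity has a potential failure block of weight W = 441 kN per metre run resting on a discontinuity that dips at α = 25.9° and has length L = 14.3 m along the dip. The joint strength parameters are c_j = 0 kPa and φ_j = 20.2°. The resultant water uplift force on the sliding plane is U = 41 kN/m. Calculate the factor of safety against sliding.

Resolving the block weight along and normal to the plane and applying the Mohr–Coulomb strength on the joint:
N' = W cosα − U = 441·cos25.9° − 41 = 355.7 kN/m
Driving force T = W sinα = 441·sin25.9° = 192.6 kN/m
Resisting force R = c_j·L + N'·tanφ_j = 0·14.3 + 355.7·tan20.2° = 0.0 + 130.9 = 130.9 kN/m
FS = R / T = 130.9 / 192.6 = 0.679

FS = 0.68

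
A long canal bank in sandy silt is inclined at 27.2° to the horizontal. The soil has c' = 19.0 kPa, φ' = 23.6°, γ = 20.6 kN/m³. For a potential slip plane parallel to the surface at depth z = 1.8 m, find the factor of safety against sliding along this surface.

FS = 2.11

For an infinite slope with a slip plane parallel to the surface (no pore pressure): FS = [c' + γz cos²β tanφ'] / [γz sinβ cosβ].
γz = 20.6·1.8 = 37.08 kN/m²
Numerator = 19.0 + 37.08·cos²27.2°·tan23.6° = 19.0 + 37.08·0.7911·0.4369 = 31.815 kPa
Denominator = 37.08·sin27.2°·cos27.2° = 37.08·0.4571·0.8894 = 15.075 kPa
FS = 31.815 / 15.075 = 2.110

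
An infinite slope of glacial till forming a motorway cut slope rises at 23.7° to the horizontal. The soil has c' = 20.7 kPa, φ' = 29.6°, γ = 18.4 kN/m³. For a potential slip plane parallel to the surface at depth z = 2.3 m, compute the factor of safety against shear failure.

For an infinite slope with a slip plane parallel to the surface (no pore pressure): FS = [c' + γz cos²β tanφ'] / [γz sinβ cosβ].
γz = 18.4·2.3 = 42.32 kN/m²
Numerator = 20.7 + 42.32·cos²23.7°·tan29.6° = 20.7 + 42.32·0.8384·0.5681 = 40.857 kPa
Denominator = 42.32·sin23.7°·cos23.7° = 42.32·0.4019·0.9157 = 15.576 kPa
FS = 40.857 / 15.576 = 2.623

FS = 2.62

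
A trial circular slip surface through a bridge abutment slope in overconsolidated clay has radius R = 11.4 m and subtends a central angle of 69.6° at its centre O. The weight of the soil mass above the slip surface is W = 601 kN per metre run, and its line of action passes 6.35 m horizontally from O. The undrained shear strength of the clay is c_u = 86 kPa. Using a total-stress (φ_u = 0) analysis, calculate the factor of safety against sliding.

FS = 3.56

Taking moments about the centre O, the resisting moment is provided by the undrained shear strength acting along the arc:
Arc length L_a = R·θ = 11.4·(69.6°·π/180) = 11.4·1.2147 = 13.85 m
M_R = c_u·L_a·R = 86·13.85·11.4 = 13576.7 kN·m/m
M_D = W·d = 601·6.35 = 3816.3 kN·m/m
FS = M_R / M_D = 13576.7 / 3816.3 = 3.558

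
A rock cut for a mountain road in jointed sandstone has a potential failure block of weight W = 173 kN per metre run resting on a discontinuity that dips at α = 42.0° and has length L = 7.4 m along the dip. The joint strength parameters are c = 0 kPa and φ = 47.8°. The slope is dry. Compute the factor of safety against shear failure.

Resolving the block weight along and normal to the plane and applying the Mohr–Coulomb strength on the joint:
N' = W cosα = 173·cos42.0° = 128.6 kN/m
Driving force T = W sinα = 173·sin42.0° = 115.8 kN/m
Resisting force R = c·L + N'·tanφ = 0·7.4 + 128.6·tan47.8° = 0.0 + 141.8 = 141.8 kN/m
FS = R / T = 141.8 / 115.8 = 1.225

FS = 1.22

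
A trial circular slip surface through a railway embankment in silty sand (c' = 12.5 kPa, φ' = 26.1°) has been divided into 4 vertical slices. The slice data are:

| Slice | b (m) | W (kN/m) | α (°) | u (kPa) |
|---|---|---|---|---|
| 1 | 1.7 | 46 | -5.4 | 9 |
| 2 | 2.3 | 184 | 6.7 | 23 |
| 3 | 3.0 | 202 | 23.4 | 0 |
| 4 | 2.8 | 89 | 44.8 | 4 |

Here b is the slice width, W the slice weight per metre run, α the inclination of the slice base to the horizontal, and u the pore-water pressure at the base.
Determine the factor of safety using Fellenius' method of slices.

FS = 2.08

Ordinary method of slices: FS = Σ[c'·Δl_i + (W_i cosα_i − u_i·Δl_i)·tanφ'] / Σ W_i sinα_i, with Δl_i = b_i / cosα_i.
Slice 1: Δl = 1.7/cos(-5.4°) = 1.708 m; N'_1 = 46·cos(-5.4°) − 9·1.708 = 30.4; c'Δl = 21.34; W sinα = -4.3
Slice 2: Δl = 2.3/cos6.7° = 2.316 m; N'_2 = 184·cos6.7° − 23·2.316 = 129.5; c'Δl = 28.95; W sinα = 21.5
Slice 3: Δl = 3.0/cos23.4° = 3.269 m; N'_3 = 202·cos23.4° − 0·3.269 = 185.4; c'Δl = 40.86; W sinα = 80.2
Slice 4: Δl = 2.8/cos44.8° = 3.946 m; N'_4 = 89·cos44.8° − 4·3.946 = 47.4; c'Δl = 49.33; W sinα = 62.7
Σc'Δl = 140.5 kN/m; ΣN' = 392.7 kN/m; ΣW sinα = 160.1 kN/m
Resisting = 140.5 + 392.7·tan26.1° = 140.5 + 192.4 = 332.8 kN/m
FS = 332.8 / 160.1 = 2.079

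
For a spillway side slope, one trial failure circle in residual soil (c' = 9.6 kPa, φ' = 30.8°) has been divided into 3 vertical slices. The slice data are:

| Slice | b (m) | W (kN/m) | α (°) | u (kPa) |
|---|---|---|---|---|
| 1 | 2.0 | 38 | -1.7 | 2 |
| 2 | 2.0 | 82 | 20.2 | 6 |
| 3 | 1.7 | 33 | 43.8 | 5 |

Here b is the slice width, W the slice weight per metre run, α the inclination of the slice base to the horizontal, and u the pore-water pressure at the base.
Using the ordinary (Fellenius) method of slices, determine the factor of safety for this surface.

Ordinary method of slices: FS = Σ[c'·Δl_i + (W_i cosα_i − u_i·Δl_i)·tanφ'] / Σ W_i sinα_i, with Δl_i = b_i / cosα_i.
Slice 1: Δl = 2.0/cos(-1.7°) = 2.001 m; N'_1 = 38·cos(-1.7°) − 2·2.001 = 34.0; c'Δl = 19.21; W sinα = -1.1
Slice 2: Δl = 2.0/cos20.2° = 2.131 m; N'_2 = 82·cos20.2° − 6·2.131 = 64.2; c'Δl = 20.46; W sinα = 28.3
Slice 3: Δl = 1.7/cos43.8° = 2.355 m; N'_3 = 33·cos43.8° − 5·2.355 = 12.0; c'Δl = 22.61; W sinα = 22.8
Σc'Δl = 62.3 kN/m; ΣN' = 110.2 kN/m; ΣW sinα = 50.0 kN/m
Resisting = 62.3 + 110.2·tan30.8° = 62.3 + 65.7 = 128.0 kN/m
FS = 128.0 / 50.0 = 2.558

FS = 2.56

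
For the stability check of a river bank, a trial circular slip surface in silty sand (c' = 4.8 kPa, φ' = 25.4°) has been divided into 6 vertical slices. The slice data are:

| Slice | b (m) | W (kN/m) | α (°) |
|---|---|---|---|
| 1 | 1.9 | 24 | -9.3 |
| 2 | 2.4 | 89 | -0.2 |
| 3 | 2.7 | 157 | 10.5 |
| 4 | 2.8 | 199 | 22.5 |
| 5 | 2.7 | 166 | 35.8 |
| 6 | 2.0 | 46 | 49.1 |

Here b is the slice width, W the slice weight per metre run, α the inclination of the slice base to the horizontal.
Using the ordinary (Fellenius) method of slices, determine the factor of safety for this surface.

Ordinary method of slices: FS = Σ[c'·Δl_i + (W_i cosα_i)·tanφ'] / Σ W_i sinα_i, with Δl_i = b_i / cosα_i.
Slice 1: Δl = 1.9/cos(-9.3°) = 1.925 m; N'_1 = 24·cos(-9.3°) = 23.7; c'Δl = 9.24; W sinα = -3.9
Slice 2: Δl = 2.4/cos(-0.2°) = 2.400 m; N'_2 = 89·cos(-0.2°) = 89.0; c'Δl = 11.52; W sinα = -0.3
Slice 3: Δl = 2.7/cos10.5° = 2.746 m; N'_3 = 157·cos10.5° = 154.4; c'Δl = 13.18; W sinα = 28.6
Slice 4: Δl = 2.8/cos22.5° = 3.031 m; N'_4 = 199·cos22.5° = 183.9; c'Δl = 14.55; W sinα = 76.2
Slice 5: Δl = 2.7/cos35.8° = 3.329 m; N'_5 = 166·cos35.8° = 134.6; c'Δl = 15.98; W sinα = 97.1
Slice 6: Δl = 2.0/cos49.1° = 3.055 m; N'_6 = 46·cos49.1° = 30.1; c'Δl = 14.66; W sinα = 34.8
Σc'Δl = 79.1 kN/m; ΣN' = 615.7 kN/m; ΣW sinα = 232.4 kN/m
Resisting = 79.1 + 615.7·tan25.4° = 79.1 + 292.3 = 371.5 kN/m
FS = 371.5 / 232.4 = 1.598

FS = 1.60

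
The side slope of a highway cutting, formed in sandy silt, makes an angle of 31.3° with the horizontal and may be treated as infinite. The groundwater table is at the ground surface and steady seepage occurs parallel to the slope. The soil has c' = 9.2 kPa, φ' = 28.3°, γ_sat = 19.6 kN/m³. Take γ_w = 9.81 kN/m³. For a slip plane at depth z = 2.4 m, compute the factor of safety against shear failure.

With seepage parallel to the slope and the water table at the surface, the effective normal stress on the slip plane uses the buoyant unit weight γ' = γ_sat − γ_w while the driving shear stress uses γ_sat:
FS = [c' + γ' z cos²β tanφ'] / [γ_sat z sinβ cosβ]
γ' = 19.6 − 9.81 = 9.79 kN/m³
Numerator = 9.2 + 9.79·2.4·cos²31.3°·tan28.3° = 9.2 + 9.79·2.4·0.7301·0.5384 = 18.437 kPa
Denominator = 19.6·2.4·sin31.3°·cos31.3° = 19.6·2.4·0.5195·0.8545 = 20.881 kPa
FS = 18.437 / 20.881 = 0.883

FS = 0.88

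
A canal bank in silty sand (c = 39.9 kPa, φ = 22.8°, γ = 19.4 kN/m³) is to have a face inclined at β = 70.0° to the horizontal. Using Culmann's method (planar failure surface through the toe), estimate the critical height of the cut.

Culmann's analysis gives the critical failure plane at α_cr = (β + φ)/2 = (70.0 + 22.8)/2 = 46.4°, and the critical height
H_c = (4c/γ) · sinβ cosφ / [1 − cos(β − φ)]
    = (4·39.9/19.4) · sin70.0°·cos22.8° / [1 − cos(47.2°)]
    = 8.227 · 0.9397·0.9219 / [1 − 0.6794]
    = 8.227 · 0.8663 / 0.3206
    = 22.23 m

H_c = 22.23 m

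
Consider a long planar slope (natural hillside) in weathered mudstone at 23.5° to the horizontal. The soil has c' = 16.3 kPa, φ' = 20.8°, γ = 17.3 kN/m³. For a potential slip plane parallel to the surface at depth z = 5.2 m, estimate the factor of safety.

For an infinite slope with a slip plane parallel to the surface (no pore pressure): FS = [c' + γz cos²β tanφ'] / [γz sinβ cosβ].
γz = 17.3·5.2 = 89.96 kN/m²
Numerator = 16.3 + 89.96·cos²23.5°·tan20.8° = 16.3 + 89.96·0.8410·0.3799 = 45.039 kPa
Denominator = 89.96·sin23.5°·cos23.5° = 89.96·0.3987·0.9171 = 32.896 kPa
FS = 45.039 / 32.896 = 1.369

FS = 1.37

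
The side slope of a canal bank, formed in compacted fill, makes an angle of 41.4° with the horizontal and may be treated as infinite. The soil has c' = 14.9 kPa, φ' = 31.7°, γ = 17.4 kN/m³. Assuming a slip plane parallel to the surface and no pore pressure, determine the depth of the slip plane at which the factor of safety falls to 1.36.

Setting FS = 1.36 in FS = [c' + γz cos²β tanφ'] / [γz sinβ cosβ] and solving for z:
z = c' / [γ cosβ (FS·sinβ − cosβ·tanφ')]
  = 14.9 / [17.4·cos41.4°·(1.36·sin41.4° − cos41.4°·tan31.7°)]
  = 14.9 / [17.4·0.7501·(1.36·0.6613 − 0.7501·0.6176)]
  = 14.9 / 5.6920 = 2.618 m

z = 2.62 m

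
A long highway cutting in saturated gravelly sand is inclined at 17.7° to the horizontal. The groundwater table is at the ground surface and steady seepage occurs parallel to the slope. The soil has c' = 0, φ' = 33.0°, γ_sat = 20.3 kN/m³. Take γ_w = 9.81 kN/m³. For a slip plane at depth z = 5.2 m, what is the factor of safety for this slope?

FS = 1.05

With seepage parallel to the slope and the water table at the surface, the effective normal stress on the slip plane uses the buoyant unit weight γ' = γ_sat − γ_w while the driving shear stress uses γ_sat:
FS = [c' + γ' z cos²β tanφ'] / [γ_sat z sinβ cosβ]
(For c' = 0 this reduces to FS = (γ'/γ_sat)·tanφ'/tanβ.)
γ' = 20.3 − 9.81 = 10.49 kN/m³
Numerator = 0.0 + 10.49·5.2·cos²17.7°·tan33.0° = 0.0 + 10.49·5.2·0.9076·0.6494 = 32.149 kPa
Denominator = 20.3·5.2·sin17.7°·cos17.7° = 20.3·5.2·0.3040·0.9527 = 30.574 kPa
FS = 32.149 / 30.574 = 1.052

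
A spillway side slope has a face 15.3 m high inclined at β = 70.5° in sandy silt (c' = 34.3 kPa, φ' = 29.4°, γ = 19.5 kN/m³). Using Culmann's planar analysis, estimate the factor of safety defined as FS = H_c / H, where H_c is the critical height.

H_c = (4c'/γ) · sinβ cosφ' / [1 − cos(β − φ')]
    = (4·34.3/19.5) · sin70.5°·cos29.4° / [1 − cos41.1°]
    = 7.036 · 0.8212 / 0.2464 = 23.45 m
FS = H_c / H = 23.45 / 15.3 = 1.532

FS = 1.53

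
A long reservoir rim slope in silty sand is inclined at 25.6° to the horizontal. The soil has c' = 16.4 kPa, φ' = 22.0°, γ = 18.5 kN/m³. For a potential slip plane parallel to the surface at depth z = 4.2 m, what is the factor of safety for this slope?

FS = 1.38

For an infinite slope with a slip plane parallel to the surface (no pore pressure): FS = [c' + γz cos²β tanφ'] / [γz sinβ cosβ].
γz = 18.5·4.2 = 77.70 kN/m²
Numerator = 16.4 + 77.70·cos²25.6°·tan22.0° = 16.4 + 77.70·0.8133·0.4040 = 41.932 kPa
Denominator = 77.70·sin25.6°·cos25.6° = 77.70·0.4321·0.9018 = 30.277 kPa
FS = 41.932 / 30.277 = 1.385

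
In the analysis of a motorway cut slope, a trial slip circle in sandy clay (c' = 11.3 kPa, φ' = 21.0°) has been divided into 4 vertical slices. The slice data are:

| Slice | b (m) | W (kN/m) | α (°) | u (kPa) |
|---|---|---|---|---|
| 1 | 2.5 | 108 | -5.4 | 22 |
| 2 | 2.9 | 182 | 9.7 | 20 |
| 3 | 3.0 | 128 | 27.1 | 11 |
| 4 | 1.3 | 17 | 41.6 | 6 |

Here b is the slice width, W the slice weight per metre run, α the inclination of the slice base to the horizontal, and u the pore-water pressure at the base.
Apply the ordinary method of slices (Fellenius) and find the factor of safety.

Ordinary method of slices: FS = Σ[c'·Δl_i + (W_i cosα_i − u_i·Δl_i)·tanφ'] / Σ W_i sinα_i, with Δl_i = b_i / cosα_i.
Slice 1: Δl = 2.5/cos(-5.4°) = 2.511 m; N'_1 = 108·cos(-5.4°) − 22·2.511 = 52.3; c'Δl = 28.38; W sinα = -10.2
Slice 2: Δl = 2.9/cos9.7° = 2.942 m; N'_2 = 182·cos9.7° − 20·2.942 = 120.6; c'Δl = 33.25; W sinα = 30.7
Slice 3: Δl = 3.0/cos27.1° = 3.370 m; N'_3 = 128·cos27.1° − 11·3.370 = 76.9; c'Δl = 38.08; W sinα = 58.3
Slice 4: Δl = 1.3/cos41.6° = 1.738 m; N'_4 = 17·cos41.6° − 6·1.738 = 2.3; c'Δl = 19.64; W sinα = 11.3
Σc'Δl = 119.3 kN/m; ΣN' = 252.0 kN/m; ΣW sinα = 90.1 kN/m
Resisting = 119.3 + 252.0·tan21.0° = 119.3 + 96.7 = 216.1 kN/m
FS = 216.1 / 90.1 = 2.398

FS = 2.40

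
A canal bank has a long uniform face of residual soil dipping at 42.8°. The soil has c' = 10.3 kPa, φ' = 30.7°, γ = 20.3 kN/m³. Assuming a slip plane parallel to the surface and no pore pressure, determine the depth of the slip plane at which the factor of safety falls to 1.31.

Setting FS = 1.31 in FS = [c' + γz cos²β tanφ'] / [γz sinβ cosβ] and solving for z:
z = c' / [γ cosβ (FS·sinβ − cosβ·tanφ')]
  = 10.3 / [20.3·cos42.8°·(1.31·sin42.8° − cos42.8°·tan30.7°)]
  = 10.3 / [20.3·0.7337·(1.31·0.6794 − 0.7337·0.5938)]
  = 10.3 / 6.7683 = 1.522 m

z = 1.52 m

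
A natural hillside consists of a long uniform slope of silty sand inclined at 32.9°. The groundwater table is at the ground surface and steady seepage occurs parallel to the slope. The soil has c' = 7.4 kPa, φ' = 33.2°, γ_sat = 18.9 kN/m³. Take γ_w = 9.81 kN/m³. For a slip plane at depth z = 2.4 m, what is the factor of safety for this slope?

With seepage parallel to the slope and the water table at the surface, the effective normal stress on the slip plane uses the buoyant unit weight γ' = γ_sat − γ_w while the driving shear stress uses γ_sat:
FS = [c' + γ' z cos²β tanφ'] / [γ_sat z sinβ cosβ]
γ' = 18.9 − 9.81 = 9.09 kN/m³
Numerator = 7.4 + 9.09·2.4·cos²32.9°·tan33.2° = 7.4 + 9.09·2.4·0.7050·0.6544 = 17.464 kPa
Denominator = 18.9·2.4·sin32.9°·cos32.9° = 18.9·2.4·0.5432·0.8396 = 20.687 kPa
FS = 17.464 / 20.687 = 0.844

FS = 0.84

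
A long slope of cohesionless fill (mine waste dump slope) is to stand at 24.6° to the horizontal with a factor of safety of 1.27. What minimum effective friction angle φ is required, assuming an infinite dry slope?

FS = tanφ/tanβ ⇒ tanφ = FS · tanβ = 1.27 · tan24.6° = 0.5815
φ = arctan(0.5815) = 30.18°

φ = 30.2°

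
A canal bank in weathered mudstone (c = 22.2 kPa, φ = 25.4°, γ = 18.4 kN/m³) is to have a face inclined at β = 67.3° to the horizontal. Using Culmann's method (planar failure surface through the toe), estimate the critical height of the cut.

Culmann's analysis gives the critical failure plane at α_cr = (β + φ)/2 = (67.3 + 25.4)/2 = 46.3°, and the critical height
H_c = (4c/γ) · sinβ cosφ / [1 − cos(β − φ)]
    = (4·22.2/18.4) · sin67.3°·cos25.4° / [1 − cos(41.9°)]
    = 4.826 · 0.9225·0.9033 / [1 − 0.7443]
    = 4.826 · 0.8334 / 0.2557
    = 15.73 m

H_c = 15.73 m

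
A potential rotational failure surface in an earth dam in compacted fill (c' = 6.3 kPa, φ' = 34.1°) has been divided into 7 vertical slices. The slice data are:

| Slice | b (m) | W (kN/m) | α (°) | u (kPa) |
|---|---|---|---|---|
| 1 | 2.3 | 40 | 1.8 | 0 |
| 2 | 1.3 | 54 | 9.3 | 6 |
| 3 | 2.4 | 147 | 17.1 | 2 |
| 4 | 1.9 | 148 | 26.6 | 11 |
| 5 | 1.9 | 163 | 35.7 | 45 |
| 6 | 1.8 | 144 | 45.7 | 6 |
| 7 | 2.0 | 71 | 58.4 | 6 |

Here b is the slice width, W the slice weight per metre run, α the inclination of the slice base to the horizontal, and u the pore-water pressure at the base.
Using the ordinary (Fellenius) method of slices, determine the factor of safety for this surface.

FS = 1.10

Ordinary method of slices: FS = Σ[c'·Δl_i + (W_i cosα_i − u_i·Δl_i)·tanφ'] / Σ W_i sinα_i, with Δl_i = b_i / cosα_i.
Slice 1: Δl = 2.3/cos1.8° = 2.301 m; N'_1 = 40·cos1.8° − 0·2.301 = 40.0; c'Δl = 14.50; W sinα = 1.3
Slice 2: Δl = 1.3/cos9.3° = 1.317 m; N'_2 = 54·cos9.3° − 6·1.317 = 45.4; c'Δl = 8.30; W sinα = 8.7
Slice 3: Δl = 2.4/cos17.1° = 2.511 m; N'_3 = 147·cos17.1° − 2·2.511 = 135.5; c'Δl = 15.82; W sinα = 43.2
Slice 4: Δl = 1.9/cos26.6° = 2.125 m; N'_4 = 148·cos26.6° − 11·2.125 = 109.0; c'Δl = 13.39; W sinα = 66.3
Slice 5: Δl = 1.9/cos35.7° = 2.340 m; N'_5 = 163·cos35.7° − 45·2.340 = 27.1; c'Δl = 14.74; W sinα = 95.1
Slice 6: Δl = 1.8/cos45.7° = 2.577 m; N'_6 = 144·cos45.7° − 6·2.577 = 85.1; c'Δl = 16.24; W sinα = 103.1
Slice 7: Δl = 2.0/cos58.4° = 3.817 m; N'_7 = 71·cos58.4° − 6·3.817 = 14.3; c'Δl = 24.05; W sinα = 60.5
Σc'Δl = 107.0 kN/m; ΣN' = 456.3 kN/m; ΣW sinα = 378.1 kN/m
Resisting = 107.0 + 456.3·tan34.1° = 107.0 + 308.9 = 416.0 kN/m
FS = 416.0 / 378.1 = 1.100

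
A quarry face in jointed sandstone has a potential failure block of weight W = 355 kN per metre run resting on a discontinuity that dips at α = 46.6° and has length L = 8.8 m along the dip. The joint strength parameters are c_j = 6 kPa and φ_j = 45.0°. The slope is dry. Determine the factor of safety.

FS = 1.15

Resolving the block weight along and normal to the plane and applying the Mohr–Coulomb strength on the joint:
N' = W cosα = 355·cos46.6° = 243.9 kN/m
Driving force T = W sinα = 355·sin46.6° = 257.9 kN/m
Resisting force R = c_j·L + N'·tanφ_j = 6·8.8 + 243.9·tan45.0° = 52.8 + 243.9 = 296.7 kN/m
FS = R / T = 296.7 / 257.9 = 1.150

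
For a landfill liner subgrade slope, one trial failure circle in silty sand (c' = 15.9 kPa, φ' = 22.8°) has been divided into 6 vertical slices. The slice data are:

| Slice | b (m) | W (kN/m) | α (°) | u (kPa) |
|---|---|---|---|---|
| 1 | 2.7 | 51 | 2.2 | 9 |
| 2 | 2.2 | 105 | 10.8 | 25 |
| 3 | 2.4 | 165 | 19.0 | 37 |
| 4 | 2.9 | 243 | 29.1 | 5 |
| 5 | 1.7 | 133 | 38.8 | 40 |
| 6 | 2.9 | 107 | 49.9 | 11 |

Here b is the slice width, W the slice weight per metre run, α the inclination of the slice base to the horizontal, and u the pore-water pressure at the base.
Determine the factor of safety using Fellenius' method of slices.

FS = 1.21

Ordinary method of slices: FS = Σ[c'·Δl_i + (W_i cosα_i − u_i·Δl_i)·tanφ'] / Σ W_i sinα_i, with Δl_i = b_i / cosα_i.
Slice 1: Δl = 2.7/cos2.2° = 2.702 m; N'_1 = 51·cos2.2° − 9·2.702 = 26.6; c'Δl = 42.96; W sinα = 2.0
Slice 2: Δl = 2.2/cos10.8° = 2.240 m; N'_2 = 105·cos10.8° − 25·2.240 = 47.1; c'Δl = 35.61; W sinα = 19.7
Slice 3: Δl = 2.4/cos19.0° = 2.538 m; N'_3 = 165·cos19.0° − 37·2.538 = 62.1; c'Δl = 40.36; W sinα = 53.7
Slice 4: Δl = 2.9/cos29.1° = 3.319 m; N'_4 = 243·cos29.1° − 5·3.319 = 195.7; c'Δl = 52.77; W sinα = 118.2
Slice 5: Δl = 1.7/cos38.8° = 2.181 m; N'_5 = 133·cos38.8° − 40·2.181 = 16.4; c'Δl = 34.68; W sinα = 83.3
Slice 6: Δl = 2.9/cos49.9° = 4.502 m; N'_6 = 107·cos49.9° − 11·4.502 = 19.4; c'Δl = 71.59; W sinα = 81.8
Σc'Δl = 278.0 kN/m; ΣN' = 367.4 kN/m; ΣW sinα = 358.7 kN/m
Resisting = 278.0 + 367.4·tan22.8° = 278.0 + 154.4 = 432.4 kN/m
FS = 432.4 / 358.7 = 1.205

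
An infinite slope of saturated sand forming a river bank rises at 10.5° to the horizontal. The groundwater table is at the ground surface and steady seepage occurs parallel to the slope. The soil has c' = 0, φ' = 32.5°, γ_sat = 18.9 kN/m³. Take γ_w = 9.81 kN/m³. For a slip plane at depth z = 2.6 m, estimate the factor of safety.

FS = 1.65

With seepage parallel to the slope and the water table at the surface, the effective normal stress on the slip plane uses the buoyant unit weight γ' = γ_sat − γ_w while the driving shear stress uses γ_sat:
FS = [c' + γ' z cos²β tanφ'] / [γ_sat z sinβ cosβ]
(For c' = 0 this reduces to FS = (γ'/γ_sat)·tanφ'/tanβ.)
γ' = 18.9 − 9.81 = 9.09 kN/m³
Numerator = 0.0 + 9.09·2.6·cos²10.5°·tan32.5° = 0.0 + 9.09·2.6·0.9668·0.6371 = 14.556 kPa
Denominator = 18.9·2.6·sin10.5°·cos10.5° = 18.9·2.6·0.1822·0.9833 = 8.805 kPa
FS = 14.556 / 8.805 = 1.653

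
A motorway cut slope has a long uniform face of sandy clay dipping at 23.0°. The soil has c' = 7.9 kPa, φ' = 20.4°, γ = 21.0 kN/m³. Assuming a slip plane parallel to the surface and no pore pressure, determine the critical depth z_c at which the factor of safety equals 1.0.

Setting FS = 1.00 in FS = [c' + γz cos²β tanφ'] / [γz sinβ cosβ] and solving for z:
z = c' / [γ cosβ (FS·sinβ − cosβ·tanφ')]
  = 7.9 / [21.0·cos23.0°·(1.00·sin23.0° − cos23.0°·tan20.4°)]
  = 7.9 / [21.0·0.9205·(1.00·0.3907 − 0.9205·0.3719)]
  = 7.9 / 0.9356 = 8.444 m

z_c = 8.44 m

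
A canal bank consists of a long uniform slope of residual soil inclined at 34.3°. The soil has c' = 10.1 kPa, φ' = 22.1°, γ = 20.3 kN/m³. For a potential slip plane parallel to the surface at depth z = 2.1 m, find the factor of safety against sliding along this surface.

For an infinite slope with a slip plane parallel to the surface (no pore pressure): FS = [c' + γz cos²β tanφ'] / [γz sinβ cosβ].
γz = 20.3·2.1 = 42.63 kN/m²
Numerator = 10.1 + 42.63·cos²34.3°·tan22.1° = 10.1 + 42.63·0.6824·0.4061 = 21.913 kPa
Denominator = 42.63·sin34.3°·cos34.3° = 42.63·0.5635·0.8261 = 19.845 kPa
FS = 21.913 / 19.845 = 1.104

FS = 1.10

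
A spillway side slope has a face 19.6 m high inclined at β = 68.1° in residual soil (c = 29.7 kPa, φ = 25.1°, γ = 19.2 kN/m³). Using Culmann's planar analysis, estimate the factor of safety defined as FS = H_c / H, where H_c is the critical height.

FS = 0.99

H_c = (4c/γ) · sinβ cosφ / [1 − cos(β − φ)]
    = (4·29.7/19.2) · sin68.1°·cos25.1° / [1 − cos43.0°]
    = 6.188 · 0.8402 / 0.2686 = 19.35 m
FS = H_c / H = 19.35 / 19.6 = 0.987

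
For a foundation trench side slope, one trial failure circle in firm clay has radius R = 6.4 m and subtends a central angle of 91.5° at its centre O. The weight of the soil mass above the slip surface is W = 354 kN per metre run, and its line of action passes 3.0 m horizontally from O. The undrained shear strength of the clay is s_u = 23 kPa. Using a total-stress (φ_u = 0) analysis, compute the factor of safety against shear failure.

Taking moments about the centre O, the resisting moment is provided by the undrained shear strength acting along the arc:
Arc length L_a = R·θ = 6.4·(91.5°·π/180) = 6.4·1.5970 = 10.22 m
M_R = s_u·L_a·R = 23·10.22·6.4 = 1504.5 kN·m/m
M_D = W·d = 354·3.0 = 1062.0 kN·m/m
FS = M_R / M_D = 1504.5 / 1062.0 = 1.417

FS = 1.42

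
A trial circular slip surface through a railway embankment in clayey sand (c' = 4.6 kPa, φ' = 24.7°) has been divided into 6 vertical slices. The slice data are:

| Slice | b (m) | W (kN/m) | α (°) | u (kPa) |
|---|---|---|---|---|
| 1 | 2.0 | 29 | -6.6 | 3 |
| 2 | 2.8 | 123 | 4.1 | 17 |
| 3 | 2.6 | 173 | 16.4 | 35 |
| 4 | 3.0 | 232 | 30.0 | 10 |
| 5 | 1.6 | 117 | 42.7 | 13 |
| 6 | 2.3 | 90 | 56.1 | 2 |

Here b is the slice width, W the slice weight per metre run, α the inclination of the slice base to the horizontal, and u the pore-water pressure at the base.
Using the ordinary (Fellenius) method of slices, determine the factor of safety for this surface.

FS = 0.86

Ordinary method of slices: FS = Σ[c'·Δl_i + (W_i cosα_i − u_i·Δl_i)·tanφ'] / Σ W_i sinα_i, with Δl_i = b_i / cosα_i.
Slice 1: Δl = 2.0/cos(-6.6°) = 2.013 m; N'_1 = 29·cos(-6.6°) − 3·2.013 = 22.8; c'Δl = 9.26; W sinα = -3.3
Slice 2: Δl = 2.8/cos4.1° = 2.807 m; N'_2 = 123·cos4.1° − 17·2.807 = 75.0; c'Δl = 12.91; W sinα = 8.8
Slice 3: Δl = 2.6/cos16.4° = 2.710 m; N'_3 = 173·cos16.4° − 35·2.710 = 71.1; c'Δl = 12.47; W sinα = 48.8
Slice 4: Δl = 3.0/cos30.0° = 3.464 m; N'_4 = 232·cos30.0° − 10·3.464 = 166.3; c'Δl = 15.93; W sinα = 116.0
Slice 5: Δl = 1.6/cos42.7° = 2.177 m; N'_5 = 117·cos42.7° − 13·2.177 = 57.7; c'Δl = 10.01; W sinα = 79.3
Slice 6: Δl = 2.3/cos56.1° = 4.124 m; N'_6 = 90·cos56.1° − 2·4.124 = 41.9; c'Δl = 18.97; W sinα = 74.7
Σc'Δl = 79.6 kN/m; ΣN' = 434.7 kN/m; ΣW sinα = 324.4 kN/m
Resisting = 79.6 + 434.7·tan24.7° = 79.6 + 200.0 = 279.5 kN/m
FS = 279.5 / 324.4 = 0.862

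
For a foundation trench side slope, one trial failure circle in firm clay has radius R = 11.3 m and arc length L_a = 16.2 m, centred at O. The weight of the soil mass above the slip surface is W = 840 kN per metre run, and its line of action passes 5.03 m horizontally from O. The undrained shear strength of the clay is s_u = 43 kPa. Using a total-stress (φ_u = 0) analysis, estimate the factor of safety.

FS = 1.86

Taking moments about the centre O, the resisting moment is provided by the undrained shear strength acting along the arc:
M_R = s_u·L_a·R = 43·16.20·11.3 = 7871.6 kN·m/m
M_D = W·d = 840·5.03 = 4225.2 kN·m/m
FS = M_R / M_D = 7871.6 / 4225.2 = 1.863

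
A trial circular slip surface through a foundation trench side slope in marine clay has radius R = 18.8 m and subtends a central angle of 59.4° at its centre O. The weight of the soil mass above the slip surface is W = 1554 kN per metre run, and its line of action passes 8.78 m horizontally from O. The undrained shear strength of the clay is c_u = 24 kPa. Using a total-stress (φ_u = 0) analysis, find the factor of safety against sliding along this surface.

Taking moments about the centre O, the resisting moment is provided by the undrained shear strength acting along the arc:
Arc length L_a = R·θ = 18.8·(59.4°·π/180) = 18.8·1.0367 = 19.49 m
M_R = c_u·L_a·R = 24·19.49·18.8 = 8794.1 kN·m/m
M_D = W·d = 1554·8.78 = 13644.1 kN·m/m
FS = M_R / M_D = 8794.1 / 13644.1 = 0.645

FS = 0.64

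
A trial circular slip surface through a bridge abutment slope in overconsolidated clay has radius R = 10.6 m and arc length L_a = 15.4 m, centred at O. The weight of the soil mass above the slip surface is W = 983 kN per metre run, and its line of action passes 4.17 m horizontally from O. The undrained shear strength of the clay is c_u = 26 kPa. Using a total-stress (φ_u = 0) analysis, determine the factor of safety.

FS = 1.04

Taking moments about the centre O, the resisting moment is provided by the undrained shear strength acting along the arc:
M_R = c_u·L_a·R = 26·15.40·10.6 = 4244.2 kN·m/m
M_D = W·d = 983·4.17 = 4099.1 kN·m/m
FS = M_R / M_D = 4244.2 / 4099.1 = 1.035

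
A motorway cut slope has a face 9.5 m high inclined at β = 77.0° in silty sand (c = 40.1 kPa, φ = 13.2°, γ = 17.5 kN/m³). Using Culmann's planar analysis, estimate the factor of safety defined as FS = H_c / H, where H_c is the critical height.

FS = 1.64

H_c = (4c/γ) · sinβ cosφ / [1 − cos(β − φ)]
    = (4·40.1/17.5) · sin77.0°·cos13.2° / [1 − cos63.8°]
    = 9.166 · 0.9486 / 0.5585 = 15.57 m
FS = H_c / H = 15.57 / 9.5 = 1.639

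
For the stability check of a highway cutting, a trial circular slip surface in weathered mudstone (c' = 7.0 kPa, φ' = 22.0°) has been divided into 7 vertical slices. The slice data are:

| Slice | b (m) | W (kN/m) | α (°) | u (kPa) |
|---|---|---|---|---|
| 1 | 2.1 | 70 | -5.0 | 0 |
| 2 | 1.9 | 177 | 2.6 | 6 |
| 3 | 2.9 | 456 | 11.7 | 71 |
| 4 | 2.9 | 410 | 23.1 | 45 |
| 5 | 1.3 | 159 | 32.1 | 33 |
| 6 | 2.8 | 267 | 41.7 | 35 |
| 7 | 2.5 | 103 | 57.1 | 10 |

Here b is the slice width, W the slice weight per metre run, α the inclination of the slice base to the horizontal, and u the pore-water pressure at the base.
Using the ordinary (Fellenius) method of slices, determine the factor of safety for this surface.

FS = 0.81

Ordinary method of slices: FS = Σ[c'·Δl_i + (W_i cosα_i − u_i·Δl_i)·tanφ'] / Σ W_i sinα_i, with Δl_i = b_i / cosα_i.
Slice 1: Δl = 2.1/cos(-5.0°) = 2.108 m; N'_1 = 70·cos(-5.0°) − 0·2.108 = 69.7; c'Δl = 14.76; W sinα = -6.1
Slice 2: Δl = 1.9/cos2.6° = 1.902 m; N'_2 = 177·cos2.6° − 6·1.902 = 165.4; c'Δl = 13.31; W sinα = 8.0
Slice 3: Δl = 2.9/cos11.7° = 2.962 m; N'_3 = 456·cos11.7° − 71·2.962 = 236.3; c'Δl = 20.73; W sinα = 92.5
Slice 4: Δl = 2.9/cos23.1° = 3.153 m; N'_4 = 410·cos23.1° − 45·3.153 = 235.3; c'Δl = 22.07; W sinα = 160.9
Slice 5: Δl = 1.3/cos32.1° = 1.535 m; N'_5 = 159·cos32.1° − 33·1.535 = 84.1; c'Δl = 10.74; W sinα = 84.5
Slice 6: Δl = 2.8/cos41.7° = 3.750 m; N'_6 = 267·cos41.7° − 35·3.750 = 68.1; c'Δl = 26.25; W sinα = 177.6
Slice 7: Δl = 2.5/cos57.1° = 4.603 m; N'_7 = 103·cos57.1° − 10·4.603 = 9.9; c'Δl = 32.22; W sinα = 86.5
Σc'Δl = 140.1 kN/m; ΣN' = 868.7 kN/m; ΣW sinα = 603.8 kN/m
Resisting = 140.1 + 868.7·tan22.0° = 140.1 + 351.0 = 491.1 kN/m
FS = 491.1 / 603.8 = 0.813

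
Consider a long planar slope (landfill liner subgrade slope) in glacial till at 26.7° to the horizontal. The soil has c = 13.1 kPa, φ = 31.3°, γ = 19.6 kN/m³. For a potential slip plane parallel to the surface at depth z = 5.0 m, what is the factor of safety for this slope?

For an infinite slope with a slip plane parallel to the surface (no pore pressure): FS = [c + γz cos²β tanφ] / [γz sinβ cosβ].
γz = 19.6·5.0 = 98.00 kN/m²
Numerator = 13.1 + 98.00·cos²26.7°·tan31.3° = 13.1 + 98.00·0.7981·0.6080 = 60.655 kPa
Denominator = 98.00·sin26.7°·cos26.7° = 98.00·0.4493·0.8934 = 39.338 kPa
FS = 60.655 / 39.338 = 1.542

FS = 1.54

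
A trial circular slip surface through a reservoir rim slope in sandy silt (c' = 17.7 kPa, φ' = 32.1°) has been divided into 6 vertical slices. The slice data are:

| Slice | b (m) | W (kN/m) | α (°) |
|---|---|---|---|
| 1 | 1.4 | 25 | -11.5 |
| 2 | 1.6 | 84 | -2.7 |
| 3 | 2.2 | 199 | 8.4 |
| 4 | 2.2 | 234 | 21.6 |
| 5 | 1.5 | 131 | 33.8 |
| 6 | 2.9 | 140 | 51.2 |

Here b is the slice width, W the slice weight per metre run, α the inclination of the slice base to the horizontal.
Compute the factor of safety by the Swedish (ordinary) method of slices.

FS = 2.43

Ordinary method of slices: FS = Σ[c'·Δl_i + (W_i cosα_i)·tanφ'] / Σ W_i sinα_i, with Δl_i = b_i / cosα_i.
Slice 1: Δl = 1.4/cos(-11.5°) = 1.429 m; N'_1 = 25·cos(-11.5°) = 24.5; c'Δl = 25.29; W sinα = -5.0
Slice 2: Δl = 1.6/cos(-2.7°) = 1.602 m; N'_2 = 84·cos(-2.7°) = 83.9; c'Δl = 28.35; W sinα = -4.0
Slice 3: Δl = 2.2/cos8.4° = 2.224 m; N'_3 = 199·cos8.4° = 196.9; c'Δl = 39.36; W sinα = 29.1
Slice 4: Δl = 2.2/cos21.6° = 2.366 m; N'_4 = 234·cos21.6° = 217.6; c'Δl = 41.88; W sinα = 86.1
Slice 5: Δl = 1.5/cos33.8° = 1.805 m; N'_5 = 131·cos33.8° = 108.9; c'Δl = 31.95; W sinα = 72.9
Slice 6: Δl = 2.9/cos51.2° = 4.628 m; N'_6 = 140·cos51.2° = 87.7; c'Δl = 81.92; W sinα = 109.1
Σc'Δl = 248.8 kN/m; ΣN' = 719.4 kN/m; ΣW sinα = 288.3 kN/m
Resisting = 248.8 + 719.4·tan32.1° = 248.8 + 451.3 = 700.0 kN/m
FS = 700.0 / 288.3 = 2.429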